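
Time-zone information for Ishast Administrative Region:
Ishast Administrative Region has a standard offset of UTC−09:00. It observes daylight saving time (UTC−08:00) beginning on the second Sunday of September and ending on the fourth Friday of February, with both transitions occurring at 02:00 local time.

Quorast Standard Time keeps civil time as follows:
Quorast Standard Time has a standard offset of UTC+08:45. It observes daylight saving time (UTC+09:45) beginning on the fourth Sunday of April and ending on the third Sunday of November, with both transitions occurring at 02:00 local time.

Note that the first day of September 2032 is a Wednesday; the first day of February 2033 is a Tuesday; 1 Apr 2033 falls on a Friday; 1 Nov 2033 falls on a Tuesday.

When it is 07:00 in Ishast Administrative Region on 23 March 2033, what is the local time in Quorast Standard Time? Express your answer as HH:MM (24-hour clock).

00:45

1 September 2032 is a Wednesday, so the first Sunday is September 5 and the second is September 12.
1 February 2033 is a Tuesday, so the first Friday is February 4 and the fourth is February 25.
Daylight saving runs 12 September 2032 – 25 February 2033; 23 March 2033 is outside that window, so Ishast Administrative Region is on standard time at UTC−09:00.
07:00 Ishast Administrative Region + 9h = 16:00 UTC.
1 April 2033 is a Friday, so the first Sunday is April 3 and the fourth is April 24.
1 November 2033 is a Tuesday, so the first Sunday is November 6 and the third is November 20.
At the standard offset (UTC+08:45), 16:00 UTC + 8h45m = 00:45 Quorast Standard Time standard time (rolling into the next day, 24 March 2033).
Daylight saving runs 24 April – 20 November; the standard-time date in Quorast Standard Time, 24 March 2033, is outside that window, so Quorast Standard Time is on standard time at UTC+08:45.
16:00 UTC + 8h45m = 00:45 Quorast Standard Time (rolling into the next day, 24 March 2033).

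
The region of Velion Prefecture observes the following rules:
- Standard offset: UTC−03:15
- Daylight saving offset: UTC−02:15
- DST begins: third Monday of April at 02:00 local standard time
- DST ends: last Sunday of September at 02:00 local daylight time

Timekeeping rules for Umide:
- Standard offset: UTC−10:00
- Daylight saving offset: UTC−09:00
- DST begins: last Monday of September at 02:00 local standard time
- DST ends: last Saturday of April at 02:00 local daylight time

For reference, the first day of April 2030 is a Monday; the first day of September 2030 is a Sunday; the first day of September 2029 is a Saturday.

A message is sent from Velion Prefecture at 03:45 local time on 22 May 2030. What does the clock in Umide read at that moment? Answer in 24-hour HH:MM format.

20:00

1 April 2030 is a Monday, so the first Monday is April 1 and the third is April 15.
1 September 2030 is a Sunday, so Sundays fall on 1, 8, 15, 22, 29; the last is September 29.
22 May 2030 falls between 15 April and 29 September, so daylight saving is in effect and Velion Prefecture is at UTC−02:15.
03:45 Velion Prefecture + 2h15m = 06:00 UTC.
1 September 2029 is a Saturday, so Mondays fall on 3, 10, 17, 24; the last is September 24.
1 April 2030 is a Monday, so Saturdays fall on 6, 13, 20, 27; the last is April 27.
At the standard offset (UTC−10:00), 06:00 UTC − 10h = 20:00 Umide standard time (rolling into the previous day, 21 May 2030).
The standard-time date in Umide, 21 May 2030, is outside the daylight-saving period (24 September 2029 – 27 April 2030), so Umide is on standard time, UTC−10:00.
06:00 UTC − 10h = 20:00 Umide (rolling into the previous day, 21 May 2030).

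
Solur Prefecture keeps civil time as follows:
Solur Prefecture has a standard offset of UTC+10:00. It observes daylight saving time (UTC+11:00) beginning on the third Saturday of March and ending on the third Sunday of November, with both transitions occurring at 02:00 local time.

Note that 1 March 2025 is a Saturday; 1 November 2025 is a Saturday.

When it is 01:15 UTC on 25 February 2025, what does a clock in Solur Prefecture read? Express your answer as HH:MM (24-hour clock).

1 March 2025 is a Saturday, so the first Saturday is March 1 and the third is March 15.
1 November 2025 is a Saturday, so the first Sunday is November 2 and the third is November 16.
At the standard offset (UTC+10:00), 01:15 UTC + 10h = 11:15 Solur Prefecture standard time.
The standard-time date in Solur Prefecture, 25 February 2025, is outside the daylight-saving period (15 March – 16 November), so Solur Prefecture is on standard time, UTC+10:00.
01:15 UTC + 10h = 11:15 local.

11:15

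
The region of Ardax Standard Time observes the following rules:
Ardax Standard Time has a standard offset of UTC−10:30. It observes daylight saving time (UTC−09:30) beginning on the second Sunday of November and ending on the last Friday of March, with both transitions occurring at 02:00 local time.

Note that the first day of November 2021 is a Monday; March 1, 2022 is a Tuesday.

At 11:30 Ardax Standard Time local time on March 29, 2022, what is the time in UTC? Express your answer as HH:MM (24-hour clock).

22:00

1 November 2021 is a Monday, so the first Sunday is November 7 and the second is November 14.
1 March 2022 is a Tuesday, so Fridays fall on 4, 11, 18, 25; the last is March 25.
March 29, 2022 is outside the daylight-saving period (14 November 2021 – 25 March 2022), so Ardax Standard Time is on standard time, UTC−10:30.
11:30 local + 10h30m = 22:00 UTC.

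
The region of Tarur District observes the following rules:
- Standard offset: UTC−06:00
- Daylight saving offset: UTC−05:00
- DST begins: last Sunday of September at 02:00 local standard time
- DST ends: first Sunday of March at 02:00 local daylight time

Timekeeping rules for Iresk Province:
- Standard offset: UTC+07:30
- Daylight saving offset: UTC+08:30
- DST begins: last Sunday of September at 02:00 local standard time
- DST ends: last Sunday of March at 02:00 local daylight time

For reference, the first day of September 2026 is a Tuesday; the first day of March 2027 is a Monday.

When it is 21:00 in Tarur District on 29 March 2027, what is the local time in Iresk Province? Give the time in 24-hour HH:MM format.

10:30

1 September 2026 is a Tuesday, so Sundays fall on 6, 13, 20, 27; the last is September 27.
1 March 2027 is a Monday, so the first Sunday is March 7.
29 March 2027 is outside the daylight-saving period (27 September 2026 – 7 March 2027), so Tarur District is on standard time, UTC−06:00.
21:00 Tarur District + 6h = 03:00 UTC (rolling into the next day, 30 March 2027).
1 September 2026 is a Tuesday, so Sundays fall on 6, 13, 20, 27; the last is September 27.
1 March 2027 is a Monday, so Sundays fall on 7, 14, 21, 28; the last is March 28.
At the standard offset (UTC+07:30), 03:00 UTC + 7h30m = 10:30 Iresk Province standard time.
The standard-time date in Iresk Province, 30 March 2027, is outside the daylight-saving period (27 September 2026 – 28 March 2027), so Iresk Province is on standard time, UTC+07:30.
03:00 UTC + 7h30m = 10:30 Iresk Province.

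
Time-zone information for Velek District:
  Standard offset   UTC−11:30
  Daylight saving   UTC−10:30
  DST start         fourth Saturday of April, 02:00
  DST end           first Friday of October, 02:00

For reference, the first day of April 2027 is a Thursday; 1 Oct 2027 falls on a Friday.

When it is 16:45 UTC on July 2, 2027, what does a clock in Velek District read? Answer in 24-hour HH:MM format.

06:15

1 April 2027 is a Thursday, so the first Saturday is April 3 and the fourth is April 24.
1 October 2027 is a Friday, so the first Friday is October 1.
At the standard offset (UTC−11:30), 16:45 UTC − 11h30m = 05:15 Velek District standard time.
The standard-time date in Velek District, July 2, 2027, falls between 24 April and 1 October, so daylight saving is in effect and Velek District is at UTC−10:30.
16:45 UTC − 10h30m = 06:15 local.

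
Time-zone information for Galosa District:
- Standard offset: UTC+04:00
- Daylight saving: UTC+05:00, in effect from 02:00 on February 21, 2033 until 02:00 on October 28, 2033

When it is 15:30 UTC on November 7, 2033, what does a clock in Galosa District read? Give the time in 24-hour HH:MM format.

At the standard offset (UTC+04:00), 15:30 UTC + 4h = 19:30 Galosa District standard time.
The standard-time date in Galosa District, November 7, 2033, is outside the daylight-saving period (21 February – 28 October), so Galosa District is on standard time, UTC+04:00.
15:30 UTC + 4h = 19:30 local.

19:30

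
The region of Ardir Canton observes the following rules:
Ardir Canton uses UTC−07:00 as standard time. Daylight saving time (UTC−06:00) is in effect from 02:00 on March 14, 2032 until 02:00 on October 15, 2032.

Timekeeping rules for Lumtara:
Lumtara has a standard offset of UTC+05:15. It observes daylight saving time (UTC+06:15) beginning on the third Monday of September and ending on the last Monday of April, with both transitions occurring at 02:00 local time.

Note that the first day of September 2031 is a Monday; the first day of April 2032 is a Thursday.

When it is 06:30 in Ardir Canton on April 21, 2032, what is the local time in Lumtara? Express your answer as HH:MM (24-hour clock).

April 21, 2032 lies within the daylight-saving period (14 March – 15 October), so Ardir Canton is on daylight time, UTC−06:00.
06:30 Ardir Canton + 6h = 12:30 UTC.
1 September 2031 is a Monday, so the first Monday is September 1 and the third is September 15.
1 April 2032 is a Thursday, so Mondays fall on 5, 12, 19, 26; the last is April 26.
At the standard offset (UTC+05:15), 12:30 UTC + 5h15m = 17:45 Lumtara standard time.
The standard-time date in Lumtara, April 21, 2032, falls between 15 September 2031 and 26 April 2032, so daylight saving is in effect and Lumtara is at UTC+06:15.
12:30 UTC + 6h15m = 18:45 Lumtara.

18:45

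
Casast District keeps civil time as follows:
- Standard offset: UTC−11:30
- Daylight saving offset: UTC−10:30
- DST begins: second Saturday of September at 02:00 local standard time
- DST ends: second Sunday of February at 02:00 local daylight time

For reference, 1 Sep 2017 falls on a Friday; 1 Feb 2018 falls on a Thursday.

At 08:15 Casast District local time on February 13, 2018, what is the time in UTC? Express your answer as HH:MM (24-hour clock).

19:45

1 September 2017 is a Friday, so the first Saturday is September 2 and the second is September 9.
1 February 2018 is a Thursday, so the first Sunday is February 4 and the second is February 11.
Daylight saving runs 9 September 2017 – 11 February 2018; February 13, 2018 is outside that window, so Casast District is on standard time at UTC−11:30.
08:15 local + 11h30m = 19:45 UTC.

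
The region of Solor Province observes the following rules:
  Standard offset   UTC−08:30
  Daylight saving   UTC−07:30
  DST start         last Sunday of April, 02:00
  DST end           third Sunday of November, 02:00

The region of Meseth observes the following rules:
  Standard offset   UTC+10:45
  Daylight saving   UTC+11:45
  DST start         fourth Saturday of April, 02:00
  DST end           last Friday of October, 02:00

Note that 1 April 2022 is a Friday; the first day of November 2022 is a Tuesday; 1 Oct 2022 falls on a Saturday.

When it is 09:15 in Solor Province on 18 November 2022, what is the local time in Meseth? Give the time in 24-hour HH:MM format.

03:30

1 April 2022 is a Friday, so Sundays fall on 3, 10, 17, 24; the last is April 24.
1 November 2022 is a Tuesday, so the first Sunday is November 6 and the third is November 20.
18 November 2022 falls between 24 April and 20 November, so daylight saving is in effect and Solor Province is at UTC−07:30.
09:15 Solor Province + 7h30m = 16:45 UTC.
1 April 2022 is a Friday, so the first Saturday is April 2 and the fourth is April 23.
1 October 2022 is a Saturday, so Fridays fall on 7, 14, 21, 28; the last is October 28.
At the standard offset (UTC+10:45), 16:45 UTC + 10h45m = 03:30 Meseth standard time (rolling into the next day, 19 November 2022).
Daylight saving runs 23 April – 28 October; the standard-time date in Meseth, 19 November 2022, is outside that window, so Meseth is on standard time at UTC+10:45.
16:45 UTC + 10h45m = 03:30 Meseth (rolling into the next day, 19 November 2022).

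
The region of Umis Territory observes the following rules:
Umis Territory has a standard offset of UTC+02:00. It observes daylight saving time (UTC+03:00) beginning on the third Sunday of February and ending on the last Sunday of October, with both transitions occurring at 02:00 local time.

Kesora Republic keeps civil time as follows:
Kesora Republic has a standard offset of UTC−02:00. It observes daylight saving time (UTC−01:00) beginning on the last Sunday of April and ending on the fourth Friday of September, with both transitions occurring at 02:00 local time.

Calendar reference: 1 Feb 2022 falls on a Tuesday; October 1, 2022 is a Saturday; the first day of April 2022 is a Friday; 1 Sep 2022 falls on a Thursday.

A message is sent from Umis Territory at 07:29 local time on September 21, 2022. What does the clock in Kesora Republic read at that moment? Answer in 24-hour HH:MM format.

1 February 2022 is a Tuesday, so the first Sunday is February 6 and the third is February 20.
1 October 2022 is a Saturday, so Sundays fall on 2, 9, 16, 23, 30; the last is October 30.
September 21, 2022 falls between 20 February and 30 October, so daylight saving is in effect and Umis Territory is at UTC+03:00.
07:29 Umis Territory − 3h = 04:29 UTC.
1 April 2022 is a Friday, so Sundays fall on 3, 10, 17, 24; the last is April 24.
1 September 2022 is a Thursday, so the first Friday is September 2 and the fourth is September 23.
At the standard offset (UTC−02:00), 04:29 UTC − 2h = 02:29 Kesora Republic standard time.
The standard-time date in Kesora Republic, September 21, 2022, lies within the daylight-saving period (24 April – 23 September), so Kesora Republic is on daylight time, UTC−01:00.
04:29 UTC − 1h = 03:29 Kesora Republic.

03:29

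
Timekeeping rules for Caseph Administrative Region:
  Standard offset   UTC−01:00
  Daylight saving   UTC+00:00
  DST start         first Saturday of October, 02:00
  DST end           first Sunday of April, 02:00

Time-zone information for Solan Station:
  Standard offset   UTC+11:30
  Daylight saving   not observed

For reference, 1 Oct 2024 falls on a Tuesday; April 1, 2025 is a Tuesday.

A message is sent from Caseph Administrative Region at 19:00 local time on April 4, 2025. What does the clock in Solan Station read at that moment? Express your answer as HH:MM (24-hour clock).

1 October 2024 is a Tuesday, so the first Saturday is October 5.
1 April 2025 is a Tuesday, so the first Sunday is April 6.
April 4, 2025 lies within the daylight-saving period (5 October 2024 – 6 April 2025), so Caseph Administrative Region is on daylight time, UTC+00:00.
19:00 Caseph Administrative Region − 0h = 19:00 UTC.
Solan Station stays on UTC+11:30 all year.
19:00 UTC + 11h30m = 06:30 Solan Station (rolling into the next day, 5 April 2025).

06:30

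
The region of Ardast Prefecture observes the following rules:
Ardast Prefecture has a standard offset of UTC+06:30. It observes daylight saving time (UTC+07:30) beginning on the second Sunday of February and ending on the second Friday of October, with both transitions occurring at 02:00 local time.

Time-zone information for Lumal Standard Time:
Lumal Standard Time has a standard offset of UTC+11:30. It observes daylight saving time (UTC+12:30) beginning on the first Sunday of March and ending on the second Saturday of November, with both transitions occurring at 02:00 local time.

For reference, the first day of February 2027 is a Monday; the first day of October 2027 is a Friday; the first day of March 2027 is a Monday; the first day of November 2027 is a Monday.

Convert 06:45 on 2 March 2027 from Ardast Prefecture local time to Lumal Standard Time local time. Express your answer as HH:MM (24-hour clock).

10:45

1 February 2027 is a Monday, so the first Sunday is February 7 and the second is February 14.
1 October 2027 is a Friday, so the first Friday is October 1 and the second is October 8.
Daylight saving runs 14 February – 8 October; 2 March 2027 is inside that window, so Ardast Prefecture is at UTC+07:30.
06:45 Ardast Prefecture − 7h30m = 23:15 UTC (rolling into the previous day, 1 March 2027).
1 March 2027 is a Monday, so the first Sunday is March 7.
1 November 2027 is a Monday, so the first Saturday is November 6 and the second is November 13.
At the standard offset (UTC+11:30), 23:15 UTC + 11h30m = 10:45 Lumal Standard Time standard time (rolling into the next day, 2 March 2027).
The standard-time date in Lumal Standard Time, 2 March 2027, does not fall between 7 March and 13 November, so daylight saving is not in effect and Lumal Standard Time is at UTC+11:30.
23:15 UTC + 11h30m = 10:45 Lumal Standard Time (rolling into the next day, 2 March 2027).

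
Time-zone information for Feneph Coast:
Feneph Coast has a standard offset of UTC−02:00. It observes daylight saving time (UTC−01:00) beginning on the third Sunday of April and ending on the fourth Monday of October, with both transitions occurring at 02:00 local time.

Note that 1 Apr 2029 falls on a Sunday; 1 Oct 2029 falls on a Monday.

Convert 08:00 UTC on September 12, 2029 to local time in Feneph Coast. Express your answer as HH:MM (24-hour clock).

1 April 2029 is a Sunday, so the first Sunday is April 1 and the third is April 15.
1 October 2029 is a Monday, so the first Monday is October 1 and the fourth is October 22.
At the standard offset (UTC−02:00), 08:00 UTC − 2h = 06:00 Feneph Coast standard time.
Daylight saving runs 15 April – 22 October; the standard-time date in Feneph Coast, September 12, 2029, is inside that window, so Feneph Coast is at UTC−01:00.
08:00 UTC − 1h = 07:00 local.

07:00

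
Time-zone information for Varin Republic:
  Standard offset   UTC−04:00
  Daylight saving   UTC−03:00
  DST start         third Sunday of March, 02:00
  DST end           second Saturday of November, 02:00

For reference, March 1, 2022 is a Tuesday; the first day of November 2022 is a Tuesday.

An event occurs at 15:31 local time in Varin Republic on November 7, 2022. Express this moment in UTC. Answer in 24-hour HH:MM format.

1 March 2022 is a Tuesday, so the first Sunday is March 6 and the third is March 20.
1 November 2022 is a Tuesday, so the first Saturday is November 5 and the second is November 12.
November 7, 2022 falls between 20 March and 12 November, so daylight saving is in effect and Varin Republic is at UTC−03:00.
15:31 local + 3h = 18:31 UTC.

18:31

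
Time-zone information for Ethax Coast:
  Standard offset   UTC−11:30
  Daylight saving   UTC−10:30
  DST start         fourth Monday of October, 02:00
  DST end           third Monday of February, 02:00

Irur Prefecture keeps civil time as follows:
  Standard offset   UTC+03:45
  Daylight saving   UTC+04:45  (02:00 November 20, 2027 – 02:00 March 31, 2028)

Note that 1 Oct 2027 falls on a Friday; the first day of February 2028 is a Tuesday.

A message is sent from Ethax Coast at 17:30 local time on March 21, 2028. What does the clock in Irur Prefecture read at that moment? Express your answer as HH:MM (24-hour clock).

1 October 2027 is a Friday, so the first Monday is October 4 and the fourth is October 25.
1 February 2028 is a Tuesday, so the first Monday is February 7 and the third is February 21.
March 21, 2028 does not fall between 25 October 2027 and 21 February 2028, so daylight saving is not in effect and Ethax Coast is at UTC−11:30.
17:30 Ethax Coast + 11h30m = 05:00 UTC (rolling into the next day, 22 March 2028).
At the standard offset (UTC+03:45), 05:00 UTC + 3h45m = 08:45 Irur Prefecture standard time.
The standard-time date in Irur Prefecture, March 22, 2028, falls between 20 November 2027 and 31 March 2028, so daylight saving is in effect and Irur Prefecture is at UTC+04:45.
05:00 UTC + 4h45m = 09:45 Irur Prefecture.

09:45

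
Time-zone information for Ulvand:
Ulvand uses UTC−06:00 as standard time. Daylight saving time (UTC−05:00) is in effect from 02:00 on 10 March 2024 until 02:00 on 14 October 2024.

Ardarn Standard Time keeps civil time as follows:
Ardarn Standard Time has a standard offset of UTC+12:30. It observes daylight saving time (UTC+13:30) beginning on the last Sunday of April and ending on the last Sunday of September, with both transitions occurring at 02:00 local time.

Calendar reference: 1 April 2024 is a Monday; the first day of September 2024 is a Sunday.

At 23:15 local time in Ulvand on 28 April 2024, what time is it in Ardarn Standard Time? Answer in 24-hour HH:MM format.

17:45

28 April 2024 falls between 10 March and 14 October, so daylight saving is in effect and Ulvand is at UTC−05:00.
23:15 Ulvand + 5h = 04:15 UTC (rolling into the next day, 29 April 2024).
1 April 2024 is a Monday, so Sundays fall on 7, 14, 21, 28; the last is April 28.
1 September 2024 is a Sunday, so Sundays fall on 1, 8, 15, 22, 29; the last is September 29.
At the standard offset (UTC+12:30), 04:15 UTC + 12h30m = 16:45 Ardarn Standard Time standard time.
The standard-time date in Ardarn Standard Time, 29 April 2024, lies within the daylight-saving period (28 April – 29 September), so Ardarn Standard Time is on daylight time, UTC+13:30.
04:15 UTC + 13h30m = 17:45 Ardarn Standard Time.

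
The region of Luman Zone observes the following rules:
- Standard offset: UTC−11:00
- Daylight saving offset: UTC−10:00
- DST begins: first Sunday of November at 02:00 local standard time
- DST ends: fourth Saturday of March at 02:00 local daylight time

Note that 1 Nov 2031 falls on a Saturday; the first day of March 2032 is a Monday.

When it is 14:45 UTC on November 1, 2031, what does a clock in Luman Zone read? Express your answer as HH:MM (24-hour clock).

03:45

1 November 2031 is a Saturday, so the first Sunday is November 2.
1 March 2032 is a Monday, so the first Saturday is March 6 and the fourth is March 27.
At the standard offset (UTC−11:00), 14:45 UTC − 11h = 03:45 Luman Zone standard time.
Daylight saving runs 2 November 2031 – 27 March 2032; the standard-time date in Luman Zone, November 1, 2031, is outside that window, so Luman Zone is on standard time at UTC−11:00.
14:45 UTC − 11h = 03:45 local.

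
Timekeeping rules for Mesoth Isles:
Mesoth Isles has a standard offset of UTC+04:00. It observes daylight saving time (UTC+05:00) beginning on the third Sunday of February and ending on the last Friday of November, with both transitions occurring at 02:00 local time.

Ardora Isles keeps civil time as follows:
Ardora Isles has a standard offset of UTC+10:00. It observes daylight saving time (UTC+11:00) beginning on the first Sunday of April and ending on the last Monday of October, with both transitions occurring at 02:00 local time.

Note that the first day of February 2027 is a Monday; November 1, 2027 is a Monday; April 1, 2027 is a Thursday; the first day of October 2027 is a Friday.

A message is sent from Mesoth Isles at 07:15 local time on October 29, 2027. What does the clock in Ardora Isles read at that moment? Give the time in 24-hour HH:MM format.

12:15

1 February 2027 is a Monday, so the first Sunday is February 7 and the third is February 21.
1 November 2027 is a Monday, so Fridays fall on 5, 12, 19, 26; the last is November 26.
Daylight saving runs 21 February – 26 November; October 29, 2027 is inside that window, so Mesoth Isles is at UTC+05:00.
07:15 Mesoth Isles − 5h = 02:15 UTC.
1 April 2027 is a Thursday, so the first Sunday is April 4.
1 October 2027 is a Friday, so Mondays fall on 4, 11, 18, 25; the last is October 25.
At the standard offset (UTC+10:00), 02:15 UTC + 10h = 12:15 Ardora Isles standard time.
Daylight saving runs 4 April – 25 October; the standard-time date in Ardora Isles, October 29, 2027, is outside that window, so Ardora Isles is on standard time at UTC+10:00.
02:15 UTC + 10h = 12:15 Ardora Isles.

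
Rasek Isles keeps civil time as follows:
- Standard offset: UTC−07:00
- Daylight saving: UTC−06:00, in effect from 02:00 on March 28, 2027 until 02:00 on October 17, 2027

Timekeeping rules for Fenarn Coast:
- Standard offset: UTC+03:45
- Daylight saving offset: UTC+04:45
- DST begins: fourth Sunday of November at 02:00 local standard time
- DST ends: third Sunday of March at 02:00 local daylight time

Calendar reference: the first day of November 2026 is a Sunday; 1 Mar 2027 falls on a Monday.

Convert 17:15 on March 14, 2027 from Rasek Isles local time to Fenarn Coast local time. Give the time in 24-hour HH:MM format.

05:00

March 14, 2027 does not fall between 28 March and 17 October, so daylight saving is not in effect and Rasek Isles is at UTC−07:00.
17:15 Rasek Isles + 7h = 00:15 UTC (rolling into the next day, 15 March 2027).
1 November 2026 is a Sunday, so the first Sunday is November 1 and the fourth is November 22.
1 March 2027 is a Monday, so the first Sunday is March 7 and the third is March 21.
At the standard offset (UTC+03:45), 00:15 UTC + 3h45m = 04:00 Fenarn Coast standard time.
Daylight saving runs 22 November 2026 – 21 March 2027; the standard-time date in Fenarn Coast, March 15, 2027, is inside that window, so Fenarn Coast is at UTC+04:45.
00:15 UTC + 4h45m = 05:00 Fenarn Coast.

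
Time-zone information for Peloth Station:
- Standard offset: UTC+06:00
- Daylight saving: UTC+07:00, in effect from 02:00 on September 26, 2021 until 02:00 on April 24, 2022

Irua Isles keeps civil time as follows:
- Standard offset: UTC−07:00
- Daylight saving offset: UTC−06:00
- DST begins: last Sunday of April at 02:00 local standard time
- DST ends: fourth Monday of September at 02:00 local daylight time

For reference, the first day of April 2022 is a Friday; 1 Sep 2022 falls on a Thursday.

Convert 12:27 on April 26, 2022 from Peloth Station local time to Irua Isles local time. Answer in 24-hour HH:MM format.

00:27

Daylight saving runs 26 September 2021 – 24 April 2022; April 26, 2022 is outside that window, so Peloth Station is on standard time at UTC+06:00.
12:27 Peloth Station − 6h = 06:27 UTC.
1 April 2022 is a Friday, so Sundays fall on 3, 10, 17, 24; the last is April 24.
1 September 2022 is a Thursday, so the first Monday is September 5 and the fourth is September 26.
At the standard offset (UTC−07:00), 06:27 UTC − 7h = 23:27 Irua Isles standard time (rolling into the previous day, 25 April 2022).
The standard-time date in Irua Isles, April 25, 2022, lies within the daylight-saving period (24 April – 26 September), so Irua Isles is on daylight time, UTC−06:00.
06:27 UTC − 6h = 00:27 Irua Isles.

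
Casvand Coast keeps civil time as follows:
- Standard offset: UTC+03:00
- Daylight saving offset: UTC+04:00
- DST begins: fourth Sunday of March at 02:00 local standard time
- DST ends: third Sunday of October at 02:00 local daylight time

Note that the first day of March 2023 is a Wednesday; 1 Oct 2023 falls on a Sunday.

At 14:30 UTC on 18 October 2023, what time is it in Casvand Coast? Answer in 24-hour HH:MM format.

17:30

1 March 2023 is a Wednesday, so the first Sunday is March 5 and the fourth is March 26.
1 October 2023 is a Sunday, so the first Sunday is October 1 and the third is October 15.
At the standard offset (UTC+03:00), 14:30 UTC + 3h = 17:30 Casvand Coast standard time.
The standard-time date in Casvand Coast, 18 October 2023, does not fall between 26 March and 15 October, so daylight saving is not in effect and Casvand Coast is at UTC+03:00.
14:30 UTC + 3h = 17:30 local.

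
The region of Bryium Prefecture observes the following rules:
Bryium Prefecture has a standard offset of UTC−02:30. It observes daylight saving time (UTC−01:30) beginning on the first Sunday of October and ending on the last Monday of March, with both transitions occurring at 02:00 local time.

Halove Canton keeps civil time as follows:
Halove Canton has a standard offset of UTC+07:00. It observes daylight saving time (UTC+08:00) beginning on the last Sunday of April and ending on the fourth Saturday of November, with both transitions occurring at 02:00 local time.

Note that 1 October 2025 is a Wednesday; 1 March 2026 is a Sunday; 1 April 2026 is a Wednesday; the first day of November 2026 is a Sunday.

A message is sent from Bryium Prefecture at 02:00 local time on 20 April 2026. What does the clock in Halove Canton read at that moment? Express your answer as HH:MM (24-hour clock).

11:30

1 October 2025 is a Wednesday, so the first Sunday is October 5.
1 March 2026 is a Sunday, so Mondays fall on 2, 9, 16, 23, 30; the last is March 30.
Daylight saving runs 5 October 2025 – 30 March 2026; 20 April 2026 is outside that window, so Bryium Prefecture is on standard time at UTC−02:30.
02:00 Bryium Prefecture + 2h30m = 04:30 UTC.
1 April 2026 is a Wednesday, so Sundays fall on 5, 12, 19, 26; the last is April 26.
1 November 2026 is a Sunday, so the first Saturday is November 7 and the fourth is November 28.
At the standard offset (UTC+07:00), 04:30 UTC + 7h = 11:30 Halove Canton standard time.
Daylight saving runs 26 April – 28 November; the standard-time date in Halove Canton, 20 April 2026, is outside that window, so Halove Canton is on standard time at UTC+07:00.
04:30 UTC + 7h = 11:30 Halove Canton.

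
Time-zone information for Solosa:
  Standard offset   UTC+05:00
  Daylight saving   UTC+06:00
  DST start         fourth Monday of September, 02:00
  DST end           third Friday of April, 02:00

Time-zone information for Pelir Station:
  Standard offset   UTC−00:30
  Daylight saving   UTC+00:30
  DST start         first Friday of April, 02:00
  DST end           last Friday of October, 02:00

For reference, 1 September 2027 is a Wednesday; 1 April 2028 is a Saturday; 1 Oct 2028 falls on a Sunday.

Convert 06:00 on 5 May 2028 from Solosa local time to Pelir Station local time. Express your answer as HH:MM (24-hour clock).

01:30

1 September 2027 is a Wednesday, so the first Monday is September 6 and the fourth is September 27.
1 April 2028 is a Saturday, so the first Friday is April 7 and the third is April 21.
Daylight saving runs 27 September 2027 – 21 April 2028; 5 May 2028 is outside that window, so Solosa is on standard time at UTC+05:00.
06:00 Solosa − 5h = 01:00 UTC.
1 April 2028 is a Saturday, so the first Friday is April 7.
1 October 2028 is a Sunday, so Fridays fall on 6, 13, 20, 27; the last is October 27.
At the standard offset (UTC−00:30), 01:00 UTC − 0h30m = 00:30 Pelir Station standard time.
The standard-time date in Pelir Station, 5 May 2028, falls between 7 April and 27 October, so daylight saving is in effect and Pelir Station is at UTC+00:30.
01:00 UTC + 0h30m = 01:30 Pelir Station.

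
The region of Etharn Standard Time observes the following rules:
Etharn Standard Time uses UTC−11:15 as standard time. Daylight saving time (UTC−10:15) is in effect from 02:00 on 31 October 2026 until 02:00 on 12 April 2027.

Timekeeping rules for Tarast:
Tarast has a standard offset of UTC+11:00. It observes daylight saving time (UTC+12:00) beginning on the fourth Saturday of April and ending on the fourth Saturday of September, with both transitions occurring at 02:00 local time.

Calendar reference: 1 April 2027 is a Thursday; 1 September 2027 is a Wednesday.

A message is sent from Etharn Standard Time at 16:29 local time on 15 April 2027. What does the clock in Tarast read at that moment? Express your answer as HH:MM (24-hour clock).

15 April 2027 is outside the daylight-saving period (31 October 2026 – 12 April 2027), so Etharn Standard Time is on standard time, UTC−11:15.
16:29 Etharn Standard Time + 11h15m = 03:44 UTC (rolling into the next day, 16 April 2027).
1 April 2027 is a Thursday, so the first Saturday is April 3 and the fourth is April 24.
1 September 2027 is a Wednesday, so the first Saturday is September 4 and the fourth is September 25.
At the standard offset (UTC+11:00), 03:44 UTC + 11h = 14:44 Tarast standard time.
Daylight saving runs 24 April – 25 September; the standard-time date in Tarast, 16 April 2027, is outside that window, so Tarast is on standard time at UTC+11:00.
03:44 UTC + 11h = 14:44 Tarast.

14:44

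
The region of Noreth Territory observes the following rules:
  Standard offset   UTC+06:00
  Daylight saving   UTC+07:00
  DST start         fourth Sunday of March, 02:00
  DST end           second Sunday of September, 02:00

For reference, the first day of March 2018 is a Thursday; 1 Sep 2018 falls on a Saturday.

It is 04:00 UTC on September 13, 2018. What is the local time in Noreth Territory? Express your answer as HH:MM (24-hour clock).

1 March 2018 is a Thursday, so the first Sunday is March 4 and the fourth is March 25.
1 September 2018 is a Saturday, so the first Sunday is September 2 and the second is September 9.
At the standard offset (UTC+06:00), 04:00 UTC + 6h = 10:00 Noreth Territory standard time.
Daylight saving runs 25 March – 9 September; the standard-time date in Noreth Territory, September 13, 2018, is outside that window, so Noreth Territory is on standard time at UTC+06:00.
04:00 UTC + 6h = 10:00 local.

10:00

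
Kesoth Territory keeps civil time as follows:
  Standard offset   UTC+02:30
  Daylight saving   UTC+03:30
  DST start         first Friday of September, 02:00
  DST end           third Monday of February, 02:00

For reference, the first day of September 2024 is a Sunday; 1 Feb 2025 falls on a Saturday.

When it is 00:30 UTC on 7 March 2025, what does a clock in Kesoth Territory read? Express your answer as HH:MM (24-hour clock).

03:00

1 September 2024 is a Sunday, so the first Friday is September 6.
1 February 2025 is a Saturday, so the first Monday is February 3 and the third is February 17.
At the standard offset (UTC+02:30), 00:30 UTC + 2h30m = 03:00 Kesoth Territory standard time.
Daylight saving runs 6 September 2024 – 17 February 2025; the standard-time date in Kesoth Territory, 7 March 2025, is outside that window, so Kesoth Territory is on standard time at UTC+02:30.
00:30 UTC + 2h30m = 03:00 local.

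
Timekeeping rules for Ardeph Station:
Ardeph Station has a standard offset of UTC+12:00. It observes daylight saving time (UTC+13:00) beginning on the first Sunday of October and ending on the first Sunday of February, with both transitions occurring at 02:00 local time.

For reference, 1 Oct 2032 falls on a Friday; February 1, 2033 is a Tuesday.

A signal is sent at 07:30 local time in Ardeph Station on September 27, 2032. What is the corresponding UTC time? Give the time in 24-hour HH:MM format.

1 October 2032 is a Friday, so the first Sunday is October 3.
1 February 2033 is a Tuesday, so the first Sunday is February 6.
Daylight saving runs 3 October 2032 – 6 February 2033; September 27, 2032 is outside that window, so Ardeph Station is on standard time at UTC+12:00.
07:30 local − 12h = 19:30 UTC (rolling into the previous day, 26 September 2032).

19:30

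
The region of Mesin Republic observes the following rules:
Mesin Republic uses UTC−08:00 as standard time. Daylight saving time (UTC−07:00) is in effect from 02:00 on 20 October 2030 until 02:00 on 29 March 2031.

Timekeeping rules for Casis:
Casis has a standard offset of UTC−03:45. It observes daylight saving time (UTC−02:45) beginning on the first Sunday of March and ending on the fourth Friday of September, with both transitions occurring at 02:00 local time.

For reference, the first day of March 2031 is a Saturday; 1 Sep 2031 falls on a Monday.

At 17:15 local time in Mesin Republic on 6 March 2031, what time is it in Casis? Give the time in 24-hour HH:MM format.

6 March 2031 falls between 20 October 2030 and 29 March 2031, so daylight saving is in effect and Mesin Republic is at UTC−07:00.
17:15 Mesin Republic + 7h = 00:15 UTC (rolling into the next day, 7 March 2031).
1 March 2031 is a Saturday, so the first Sunday is March 2.
1 September 2031 is a Monday, so the first Friday is September 5 and the fourth is September 26.
At the standard offset (UTC−03:45), 00:15 UTC − 3h45m = 20:30 Casis standard time (rolling into the previous day, 6 March 2031).
The standard-time date in Casis, 6 March 2031, falls between 2 March and 26 September, so daylight saving is in effect and Casis is at UTC−02:45.
00:15 UTC − 2h45m = 21:30 Casis (rolling into the previous day, 6 March 2031).

21:30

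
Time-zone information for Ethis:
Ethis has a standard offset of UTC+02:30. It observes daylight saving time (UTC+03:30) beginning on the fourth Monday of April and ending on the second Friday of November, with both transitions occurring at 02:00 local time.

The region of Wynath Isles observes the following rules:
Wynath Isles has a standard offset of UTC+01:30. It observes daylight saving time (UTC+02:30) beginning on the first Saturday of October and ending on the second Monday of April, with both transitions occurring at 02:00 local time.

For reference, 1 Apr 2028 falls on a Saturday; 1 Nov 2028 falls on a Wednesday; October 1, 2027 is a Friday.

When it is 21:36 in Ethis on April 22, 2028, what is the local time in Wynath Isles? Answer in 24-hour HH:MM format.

1 April 2028 is a Saturday, so the first Monday is April 3 and the fourth is April 24.
1 November 2028 is a Wednesday, so the first Friday is November 3 and the second is November 10.
Daylight saving runs 24 April – 10 November; April 22, 2028 is outside that window, so Ethis is on standard time at UTC+02:30.
21:36 Ethis − 2h30m = 19:06 UTC.
1 October 2027 is a Friday, so the first Saturday is October 2.
1 April 2028 is a Saturday, so the first Monday is April 3 and the second is April 10.
At the standard offset (UTC+01:30), 19:06 UTC + 1h30m = 20:36 Wynath Isles standard time.
The standard-time date in Wynath Isles, April 22, 2028, is outside the daylight-saving period (2 October 2027 – 10 April 2028), so Wynath Isles is on standard time, UTC+01:30.
19:06 UTC + 1h30m = 20:36 Wynath Isles.

20:36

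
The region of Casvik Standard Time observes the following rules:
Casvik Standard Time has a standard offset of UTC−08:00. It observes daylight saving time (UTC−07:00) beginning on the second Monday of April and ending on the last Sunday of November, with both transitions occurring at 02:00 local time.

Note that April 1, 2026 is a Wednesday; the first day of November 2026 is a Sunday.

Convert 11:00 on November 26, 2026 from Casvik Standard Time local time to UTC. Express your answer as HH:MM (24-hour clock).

18:00

1 April 2026 is a Wednesday, so the first Monday is April 6 and the second is April 13.
1 November 2026 is a Sunday, so Sundays fall on 1, 8, 15, 22, 29; the last is November 29.
November 26, 2026 falls between 13 April and 29 November, so daylight saving is in effect and Casvik Standard Time is at UTC−07:00.
11:00 local + 7h = 18:00 UTC.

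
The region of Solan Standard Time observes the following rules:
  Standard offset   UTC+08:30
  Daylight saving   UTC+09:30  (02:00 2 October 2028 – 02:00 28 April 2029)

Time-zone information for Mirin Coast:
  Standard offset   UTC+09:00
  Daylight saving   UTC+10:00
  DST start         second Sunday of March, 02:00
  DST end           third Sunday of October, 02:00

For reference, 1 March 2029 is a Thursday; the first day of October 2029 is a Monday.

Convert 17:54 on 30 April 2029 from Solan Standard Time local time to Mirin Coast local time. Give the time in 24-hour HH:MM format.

19:24

30 April 2029 is outside the daylight-saving period (2 October 2028 – 28 April 2029), so Solan Standard Time is on standard time, UTC+08:30.
17:54 Solan Standard Time − 8h30m = 09:24 UTC.
1 March 2029 is a Thursday, so the first Sunday is March 4 and the second is March 11.
1 October 2029 is a Monday, so the first Sunday is October 7 and the third is October 21.
At the standard offset (UTC+09:00), 09:24 UTC + 9h = 18:24 Mirin Coast standard time.
The standard-time date in Mirin Coast, 30 April 2029, lies within the daylight-saving period (11 March – 21 October), so Mirin Coast is on daylight time, UTC+10:00.
09:24 UTC + 10h = 19:24 Mirin Coast.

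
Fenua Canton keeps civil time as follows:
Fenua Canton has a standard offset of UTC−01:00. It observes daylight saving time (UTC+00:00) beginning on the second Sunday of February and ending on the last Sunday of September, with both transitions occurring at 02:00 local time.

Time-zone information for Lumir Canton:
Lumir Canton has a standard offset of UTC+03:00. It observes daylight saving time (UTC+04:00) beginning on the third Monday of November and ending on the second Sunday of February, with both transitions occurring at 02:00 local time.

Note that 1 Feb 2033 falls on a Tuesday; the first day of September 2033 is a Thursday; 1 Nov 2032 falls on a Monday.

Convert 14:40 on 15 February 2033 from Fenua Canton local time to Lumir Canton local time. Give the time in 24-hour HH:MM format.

17:40

1 February 2033 is a Tuesday, so the first Sunday is February 6 and the second is February 13.
1 September 2033 is a Thursday, so Sundays fall on 4, 11, 18, 25; the last is September 25.
15 February 2033 falls between 13 February and 25 September, so daylight saving is in effect and Fenua Canton is at UTC+00:00.
14:40 Fenua Canton − 0h = 14:40 UTC.
1 November 2032 is a Monday, so the first Monday is November 1 and the third is November 15.
1 February 2033 is a Tuesday, so the first Sunday is February 6 and the second is February 13.
At the standard offset (UTC+03:00), 14:40 UTC + 3h = 17:40 Lumir Canton standard time.
Daylight saving runs 15 November 2032 – 13 February 2033; the standard-time date in Lumir Canton, 15 February 2033, is outside that window, so Lumir Canton is on standard time at UTC+03:00.
14:40 UTC + 3h = 17:40 Lumir Canton.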